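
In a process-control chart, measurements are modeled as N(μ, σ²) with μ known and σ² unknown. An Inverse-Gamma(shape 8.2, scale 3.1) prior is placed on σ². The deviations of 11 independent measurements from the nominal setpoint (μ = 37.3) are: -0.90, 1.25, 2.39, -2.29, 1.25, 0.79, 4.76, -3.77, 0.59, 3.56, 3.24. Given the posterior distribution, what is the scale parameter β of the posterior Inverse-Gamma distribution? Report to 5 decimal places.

With known mean μ and an Inverse-Gamma(α, β) prior on σ², the Normal likelihood is conjugate: posterior is Inv-Gamma(α + n/2, β + Σ(xᵢ−μ)²/2).
Σ(xᵢ−μ)² = (-0.90)² + (1.25)² + (2.39)² + (-2.29)² + (1.25)² + (0.79)² + (4.76)² + (-3.77)² + (0.59)² + (3.56)² + (3.24)² = 75.9051.
Posterior: Inv-Gamma(8.2 + 11/2, 3.1 + 75.9051/2) = Inv-Gamma(13.70, 41.05255).
Posterior β = 41.05255.

41.05255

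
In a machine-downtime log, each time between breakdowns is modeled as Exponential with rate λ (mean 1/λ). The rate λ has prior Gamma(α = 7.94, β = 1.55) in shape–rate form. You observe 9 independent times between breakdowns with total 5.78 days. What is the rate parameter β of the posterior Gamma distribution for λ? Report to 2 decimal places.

With a Gamma(shape α, rate β) prior on the exponential rate λ, the posterior after n observations with total T = Σxᵢ is Gamma(α+n, β+T).
Posterior: Gamma(7.94+9, 1.55+5.78) = Gamma(16.94, 7.33).
Posterior β = 7.33.

7.33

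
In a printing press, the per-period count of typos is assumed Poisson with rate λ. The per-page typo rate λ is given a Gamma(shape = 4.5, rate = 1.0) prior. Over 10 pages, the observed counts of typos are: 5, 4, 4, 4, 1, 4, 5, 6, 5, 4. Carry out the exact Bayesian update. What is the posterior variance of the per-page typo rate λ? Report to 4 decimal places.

0.3843

With a Gamma(shape α, rate β) prior, the Poisson likelihood is conjugate: the posterior is Gamma(α + ΣXᵢ, β + n).
Sum of counts S = 42 over n = 10 pages.
Posterior: Gamma(α+S, β+n) = Gamma(4.5+42, 1.0+10) = Gamma(46.5, 11.0).
Var = α/β² = 46.5/11.0² = 0.3843.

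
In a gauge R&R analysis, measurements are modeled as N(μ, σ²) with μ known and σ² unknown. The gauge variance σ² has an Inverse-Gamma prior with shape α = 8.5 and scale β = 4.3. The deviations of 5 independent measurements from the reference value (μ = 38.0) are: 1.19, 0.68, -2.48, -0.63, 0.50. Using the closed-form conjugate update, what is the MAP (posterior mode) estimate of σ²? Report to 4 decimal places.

With known mean μ and an Inverse-Gamma(α, β) prior on σ², the Normal likelihood is conjugate: posterior is Inv-Gamma(α + n/2, β + Σ(xᵢ−μ)²/2).
Σ(xᵢ−μ)² = (1.19)² + (0.68)² + (-2.48)² + (-0.63)² + (0.50)² = 8.6758.
Posterior: Inv-Gamma(8.5 + 5/2, 4.3 + 8.6758/2) = Inv-Gamma(11.00, 8.63790).
Mode = β/(α+1) = 8.63790/12.00 = 0.7198.

0.7198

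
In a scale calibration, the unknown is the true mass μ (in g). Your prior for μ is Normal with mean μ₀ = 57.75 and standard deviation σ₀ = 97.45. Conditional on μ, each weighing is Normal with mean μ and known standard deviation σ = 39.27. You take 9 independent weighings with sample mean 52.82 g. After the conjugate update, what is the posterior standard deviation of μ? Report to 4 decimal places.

12.9735

For Normal data with known variance σ², a Normal(μ₀, σ₀²) prior on μ is conjugate. Posterior precision = 1/σ₀² + n/σ²; posterior mean is the precision-weighted average of μ₀ and x̄.
σ₀² = 97.45² = 9496.5025, σ² = 39.27² = 1542.1329; σ² + n·σ₀² = 1542.1329 + 9·9496.5025 = 87010.6554.
Posterior precision = 1/σ₀² + n/σ² = 1/9496.5025 + 9/1542.1329 = (σ² + n·σ₀²)/(σ₀²σ²) = 87010.6554/(9496.5025·1542.1329); posterior variance σₙ² = σ₀²σ²/(σ² + n·σ₀²) = 9496.5025·1542.1329/87010.6554 = 168.311213.
Posterior SD = √σₙ² = √(9496.5025·1542.1329/87010.6554) = 12.9735.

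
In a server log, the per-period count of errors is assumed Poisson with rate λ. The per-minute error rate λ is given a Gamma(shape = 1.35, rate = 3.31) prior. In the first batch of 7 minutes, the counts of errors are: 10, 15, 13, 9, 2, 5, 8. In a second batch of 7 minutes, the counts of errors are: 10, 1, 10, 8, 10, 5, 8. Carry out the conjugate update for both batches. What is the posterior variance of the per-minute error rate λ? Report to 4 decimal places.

With a Gamma(shape α, rate β) prior, the Poisson likelihood is conjugate: the posterior is Gamma(α + ΣXᵢ, β + n).
Batch 1: sum of counts S = 62 over n = 7 minutes.
After batch 1: Gamma(α+S, β+n) = Gamma(1.35+62, 3.31+7) = Gamma(63.35, 10.31).
Batch 2: sum of counts S = 52 over n = 7 minutes.
After batch 2: Gamma(α+S, β+n) = Gamma(63.35+52, 10.31+7) = Gamma(115.35, 17.31).
Var = α/β² = 115.35/17.31² = 0.3850.

0.3850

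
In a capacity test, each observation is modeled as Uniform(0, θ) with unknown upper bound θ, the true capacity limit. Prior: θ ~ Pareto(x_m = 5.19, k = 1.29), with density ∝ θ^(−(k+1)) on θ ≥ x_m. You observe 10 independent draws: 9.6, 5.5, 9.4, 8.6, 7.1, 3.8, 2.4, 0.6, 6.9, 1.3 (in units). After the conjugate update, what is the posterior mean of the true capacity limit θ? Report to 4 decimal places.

10.5329

A Pareto(scale x_m, shape k) prior on the upper bound θ of Uniform(0, θ) is conjugate: posterior is Pareto(max(x_m, max xᵢ), k + n).
Sample maximum = 9.6; prior scale x_m = 5.19 → posterior scale = max = 9.60.
Posterior shape = 1.29 + 10 = 11.29.
E[θ|data] = k·x_m/(k−1) = 11.29·9.60/10.29 = 10.5329.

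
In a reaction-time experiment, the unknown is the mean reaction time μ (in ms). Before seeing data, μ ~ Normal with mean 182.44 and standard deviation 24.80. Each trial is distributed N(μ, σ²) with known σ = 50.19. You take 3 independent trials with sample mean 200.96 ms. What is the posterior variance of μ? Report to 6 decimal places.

For Normal data with known variance σ², a Normal(μ₀, σ₀²) prior on μ is conjugate. Posterior precision = 1/σ₀² + n/σ²; posterior mean is the precision-weighted average of μ₀ and x̄.
σ₀² = 24.80² = 615.04, σ² = 50.19² = 2519.0361; σ² + n·σ₀² = 2519.0361 + 3·615.04 = 4364.1561.
Posterior precision = 1/σ₀² + n/σ² = 1/615.04 + 3/2519.0361 = (σ² + n·σ₀²)/(σ₀²σ²) = 4364.1561/(615.04·2519.0361); posterior variance σₙ² = σ₀²σ²/(σ² + n·σ₀²) = 615.04·2519.0361/4364.1561 = 355.007458.

355.007458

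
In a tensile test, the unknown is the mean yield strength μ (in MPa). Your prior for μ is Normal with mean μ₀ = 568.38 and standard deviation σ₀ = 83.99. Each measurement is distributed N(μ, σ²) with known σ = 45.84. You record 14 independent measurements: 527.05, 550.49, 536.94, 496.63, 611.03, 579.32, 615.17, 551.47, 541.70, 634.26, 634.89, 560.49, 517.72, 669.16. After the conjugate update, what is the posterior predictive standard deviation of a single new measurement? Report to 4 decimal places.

For Normal data with known variance σ², a Normal(μ₀, σ₀²) prior on μ is conjugate. Posterior precision = 1/σ₀² + n/σ²; posterior mean is the precision-weighted average of μ₀ and x̄.
σ₀² = 83.99² = 7054.3201, σ² = 45.84² = 2101.3056; σ² + n·σ₀² = 2101.3056 + 14·7054.3201 = 100861.787.
Posterior precision = 1/σ₀² + n/σ² = 1/7054.3201 + 14/2101.3056 = (σ² + n·σ₀²)/(σ₀²σ²) = 100861.787/(7054.3201·2101.3056); posterior variance σₙ² = σ₀²σ²/(σ² + n·σ₀²) = 7054.3201·2101.3056/100861.787 = 146.966287.
Predictive variance for one new observation = σₙ² + σ² = 7054.3201·2101.3056/100861.787 + 2101.3056 = σ²·(σ₀² + 100861.787)/100861.787 = 2101.3056·107916.1071/100861.787 = 2248.271887; SD = √(2101.3056·107916.1071/100861.787) = 47.4159.

47.4159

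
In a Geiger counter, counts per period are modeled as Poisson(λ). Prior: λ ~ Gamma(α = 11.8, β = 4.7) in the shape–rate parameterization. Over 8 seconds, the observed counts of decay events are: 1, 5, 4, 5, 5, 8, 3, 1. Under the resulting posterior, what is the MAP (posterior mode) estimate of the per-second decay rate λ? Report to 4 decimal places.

3.3701

With a Gamma(shape α, rate β) prior, the Poisson likelihood is conjugate: the posterior is Gamma(α + ΣXᵢ, β + n).
Sum of counts S = 32 over n = 8 seconds.
Posterior: Gamma(α+S, β+n) = Gamma(11.8+32, 4.7+8) = Gamma(43.8, 12.7).
Mode of Gamma(α,β) for α≥1 is (α−1)/β = 42.8/12.7 = 3.3701.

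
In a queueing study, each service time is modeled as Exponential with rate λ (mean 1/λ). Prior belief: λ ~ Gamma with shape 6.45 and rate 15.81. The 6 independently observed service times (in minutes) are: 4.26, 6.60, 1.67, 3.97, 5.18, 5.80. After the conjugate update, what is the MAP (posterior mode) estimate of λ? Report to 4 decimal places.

0.2645

With a Gamma(shape α, rate β) prior on the exponential rate λ, the posterior after n observations with total T = Σxᵢ is Gamma(α+n, β+T).
Sum of observations T = 27.48 minutes; n = 6.
Posterior: Gamma(6.45+6, 15.81+27.48) = Gamma(12.45, 43.29).
Mode = (α−1)/β = 0.2645.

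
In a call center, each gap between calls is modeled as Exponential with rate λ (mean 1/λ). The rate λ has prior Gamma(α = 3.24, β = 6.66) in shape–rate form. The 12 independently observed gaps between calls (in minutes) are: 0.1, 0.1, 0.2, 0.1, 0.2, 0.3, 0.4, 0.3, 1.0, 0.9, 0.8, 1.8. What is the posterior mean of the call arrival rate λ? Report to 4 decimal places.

With a Gamma(shape α, rate β) prior on the exponential rate λ, the posterior after n observations with total T = Σxᵢ is Gamma(α+n, β+T).
Sum of observations T = 6.2 minutes; n = 12.
Posterior: Gamma(3.24+12, 6.66+6.2) = Gamma(15.24, 12.86).
Posterior mean of λ = α/β = 15.24/12.86 = 1.1851.

1.1851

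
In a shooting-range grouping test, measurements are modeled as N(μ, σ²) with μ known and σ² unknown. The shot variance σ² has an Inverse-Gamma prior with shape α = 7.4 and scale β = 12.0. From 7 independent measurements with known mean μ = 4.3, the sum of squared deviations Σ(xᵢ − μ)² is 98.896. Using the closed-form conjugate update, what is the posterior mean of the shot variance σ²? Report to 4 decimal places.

With known mean μ and an Inverse-Gamma(α, β) prior on σ², the Normal likelihood is conjugate: posterior is Inv-Gamma(α + n/2, β + Σ(xᵢ−μ)²/2).
Posterior: Inv-Gamma(7.4 + 7/2, 12.0 + 98.896/2) = Inv-Gamma(10.90, 61.4480).
E[σ²|data] = β/(α−1) = 61.4480/9.90 = 6.2069.

6.2069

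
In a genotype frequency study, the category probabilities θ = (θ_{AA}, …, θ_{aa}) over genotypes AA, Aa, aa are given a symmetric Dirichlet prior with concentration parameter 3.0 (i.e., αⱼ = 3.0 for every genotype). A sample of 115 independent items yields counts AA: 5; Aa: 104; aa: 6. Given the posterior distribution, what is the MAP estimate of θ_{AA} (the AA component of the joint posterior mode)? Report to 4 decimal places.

0.0579

The Dirichlet prior is conjugate to the Multinomial likelihood: each posterior αⱼ = prior αⱼ + observed count nⱼ.
Posterior concentration: (8.0, 107.0, 9.0), total = 124.0.
Joint mode component: (α_{AA}−1)/(Σα−K) = 7.0/121.0 = 0.0579.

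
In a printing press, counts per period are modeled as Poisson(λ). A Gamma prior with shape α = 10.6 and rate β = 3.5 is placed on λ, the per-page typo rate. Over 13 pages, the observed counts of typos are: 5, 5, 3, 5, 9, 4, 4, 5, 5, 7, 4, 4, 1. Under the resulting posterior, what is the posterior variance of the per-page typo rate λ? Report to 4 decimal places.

With a Gamma(shape α, rate β) prior, the Poisson likelihood is conjugate: the posterior is Gamma(α + ΣXᵢ, β + n).
Sum of counts S = 61 over n = 13 pages.
Posterior: Gamma(α+S, β+n) = Gamma(10.6+61, 3.5+13) = Gamma(71.6, 16.5).
Var = α/β² = 71.6/16.5² = 0.2630.

0.2630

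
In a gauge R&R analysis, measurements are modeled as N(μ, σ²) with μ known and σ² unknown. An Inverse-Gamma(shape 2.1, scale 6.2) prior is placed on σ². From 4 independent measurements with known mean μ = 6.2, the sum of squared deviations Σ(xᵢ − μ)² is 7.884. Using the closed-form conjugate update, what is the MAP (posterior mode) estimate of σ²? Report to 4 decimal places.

With known mean μ and an Inverse-Gamma(α, β) prior on σ², the Normal likelihood is conjugate: posterior is Inv-Gamma(α + n/2, β + Σ(xᵢ−μ)²/2).
Posterior: Inv-Gamma(2.1 + 4/2, 6.2 + 7.884/2) = Inv-Gamma(4.10, 10.1420).
Mode = β/(α+1) = 10.1420/5.10 = 1.9886.

1.9886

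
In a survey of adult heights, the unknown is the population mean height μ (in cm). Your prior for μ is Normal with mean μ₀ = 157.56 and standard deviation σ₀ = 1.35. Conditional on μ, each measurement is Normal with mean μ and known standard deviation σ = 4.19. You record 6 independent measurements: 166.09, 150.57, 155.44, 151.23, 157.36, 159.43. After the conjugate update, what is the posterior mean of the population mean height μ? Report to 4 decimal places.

For Normal data with known variance σ², a Normal(μ₀, σ₀²) prior on μ is conjugate. Posterior precision = 1/σ₀² + n/σ²; posterior mean is the precision-weighted average of μ₀ and x̄.
Σxᵢ = 166.09 + 150.57 + 155.44 + 151.23 + 157.36 + 159.43 = 940.12, so n·x̄ = 940.12.
σ₀² = 1.35² = 1.8225, σ² = 4.19² = 17.5561; σ² + n·σ₀² = 17.5561 + 6·1.8225 = 28.4911.
Posterior mean = (μ₀/σ₀² + n·x̄/σ²)/(1/σ₀² + n/σ²) = (σ²·μ₀ + σ₀²·n·x̄)/(σ² + n·σ₀²) = (17.5561·157.56 + 1.8225·940.12)/28.4911 = 4479.507816/28.4911 = 157.2248.

157.2248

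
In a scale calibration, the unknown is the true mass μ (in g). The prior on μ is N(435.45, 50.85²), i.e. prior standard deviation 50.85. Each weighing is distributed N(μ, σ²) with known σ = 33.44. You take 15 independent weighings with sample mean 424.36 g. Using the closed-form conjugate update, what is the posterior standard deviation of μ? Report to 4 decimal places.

For Normal data with known variance σ², a Normal(μ₀, σ₀²) prior on μ is conjugate. Posterior precision = 1/σ₀² + n/σ²; posterior mean is the precision-weighted average of μ₀ and x̄.
σ₀² = 50.85² = 2585.7225, σ² = 33.44² = 1118.2336; σ² + n·σ₀² = 1118.2336 + 15·2585.7225 = 39904.0711.
Posterior precision = 1/σ₀² + n/σ² = 1/2585.7225 + 15/1118.2336 = (σ² + n·σ₀²)/(σ₀²σ²) = 39904.0711/(2585.7225·1118.2336); posterior variance σₙ² = σ₀²σ²/(σ² + n·σ₀²) = 2585.7225·1118.2336/39904.0711 = 72.459819.
Posterior SD = √σₙ² = √(2585.7225·1118.2336/39904.0711) = 8.5123.

8.5123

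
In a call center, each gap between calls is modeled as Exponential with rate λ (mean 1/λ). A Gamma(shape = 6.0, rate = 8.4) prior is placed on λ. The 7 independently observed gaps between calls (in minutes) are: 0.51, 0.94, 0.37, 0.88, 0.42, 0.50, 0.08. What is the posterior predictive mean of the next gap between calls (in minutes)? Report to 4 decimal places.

1.0083

With a Gamma(shape α, rate β) prior on the exponential rate λ, the posterior after n observations with total T = Σxᵢ is Gamma(α+n, β+T).
Sum of observations T = 3.70 minutes; n = 7.
Posterior: Gamma(6.0+7, 8.4+3.70) = Gamma(13.0, 12.10).
The predictive distribution for the next observation is Lomax; its mean is β/(α−1) = 12.10/12.0 = 1.0083.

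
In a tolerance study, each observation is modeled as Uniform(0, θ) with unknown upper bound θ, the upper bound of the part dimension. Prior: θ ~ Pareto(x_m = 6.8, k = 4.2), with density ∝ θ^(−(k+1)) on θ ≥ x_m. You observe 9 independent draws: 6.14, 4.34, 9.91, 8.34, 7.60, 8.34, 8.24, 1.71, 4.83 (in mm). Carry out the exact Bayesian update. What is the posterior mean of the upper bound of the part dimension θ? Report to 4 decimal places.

10.7223

A Pareto(scale x_m, shape k) prior on the upper bound θ of Uniform(0, θ) is conjugate: posterior is Pareto(max(x_m, max xᵢ), k + n).
Sample maximum = 9.91; prior scale x_m = 6.8 → posterior scale = max = 9.91.
Posterior shape = 4.2 + 9 = 13.2.
E[θ|data] = k·x_m/(k−1) = 13.2·9.91/12.2 = 10.7223.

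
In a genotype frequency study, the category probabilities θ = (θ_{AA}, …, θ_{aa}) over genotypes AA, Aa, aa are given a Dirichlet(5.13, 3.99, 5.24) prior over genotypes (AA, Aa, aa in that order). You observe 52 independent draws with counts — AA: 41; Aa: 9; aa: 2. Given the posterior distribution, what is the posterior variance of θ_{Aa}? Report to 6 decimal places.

0.002337

The Dirichlet prior is conjugate to the Multinomial likelihood: each posterior αⱼ = prior αⱼ + observed count nⱼ.
Posterior concentration: (46.13, 12.99, 7.24), total = 66.36.
Var[θ_j] = α_j(Σα−α_j)/((Σα)²(Σα+1)) = 12.99·53.37/(66.36²·67.36) = 0.002337.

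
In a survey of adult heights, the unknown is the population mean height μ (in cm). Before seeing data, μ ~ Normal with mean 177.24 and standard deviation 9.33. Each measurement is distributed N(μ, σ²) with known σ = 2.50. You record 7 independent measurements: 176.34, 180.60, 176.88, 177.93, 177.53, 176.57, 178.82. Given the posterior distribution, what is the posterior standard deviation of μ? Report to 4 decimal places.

For Normal data with known variance σ², a Normal(μ₀, σ₀²) prior on μ is conjugate. Posterior precision = 1/σ₀² + n/σ²; posterior mean is the precision-weighted average of μ₀ and x̄.
σ₀² = 9.33² = 87.0489, σ² = 2.50² = 6.25; σ² + n·σ₀² = 6.25 + 7·87.0489 = 615.5923.
Posterior precision = 1/σ₀² + n/σ² = 1/87.0489 + 7/6.25 = (σ² + n·σ₀²)/(σ₀²σ²) = 615.5923/(87.0489·6.25); posterior variance σₙ² = σ₀²σ²/(σ² + n·σ₀²) = 87.0489·6.25/615.5923 = 0.883792.
Posterior SD = √σₙ² = √(87.0489·6.25/615.5923) = 0.9401.

0.9401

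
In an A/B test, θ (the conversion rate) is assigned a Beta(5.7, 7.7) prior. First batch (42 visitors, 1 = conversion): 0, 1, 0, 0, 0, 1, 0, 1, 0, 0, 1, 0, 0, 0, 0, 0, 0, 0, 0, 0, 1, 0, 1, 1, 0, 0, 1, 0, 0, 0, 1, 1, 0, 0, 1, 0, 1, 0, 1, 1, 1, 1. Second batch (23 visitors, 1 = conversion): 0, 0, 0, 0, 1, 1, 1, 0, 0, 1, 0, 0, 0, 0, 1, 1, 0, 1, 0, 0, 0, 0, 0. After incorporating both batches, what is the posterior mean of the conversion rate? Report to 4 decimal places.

The Beta prior is conjugate to a Binomial/Bernoulli likelihood; the update adds successes to α and failures to β.
After batch 1: Beta(5.7+16, 7.7+26) = Beta(21.7, 33.7).
After batch 2: Beta(21.7+7, 33.7+16) = Beta(28.7, 49.7).
Posterior mean = α/(α+β) = 28.7/78.4 = 0.3661.

0.3661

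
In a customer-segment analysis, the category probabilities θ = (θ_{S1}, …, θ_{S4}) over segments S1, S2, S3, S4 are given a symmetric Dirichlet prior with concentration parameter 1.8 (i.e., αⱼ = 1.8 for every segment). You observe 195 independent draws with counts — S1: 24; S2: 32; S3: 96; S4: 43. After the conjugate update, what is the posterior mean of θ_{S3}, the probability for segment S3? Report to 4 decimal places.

The Dirichlet prior is conjugate to the Multinomial likelihood: each posterior αⱼ = prior αⱼ + observed count nⱼ.
Posterior concentration: (25.8, 33.8, 97.8, 44.8), total = 202.2.
E[θ_{S3}|data] = α_{S3}/Σα = 97.8/202.2 = 0.4837.

0.4837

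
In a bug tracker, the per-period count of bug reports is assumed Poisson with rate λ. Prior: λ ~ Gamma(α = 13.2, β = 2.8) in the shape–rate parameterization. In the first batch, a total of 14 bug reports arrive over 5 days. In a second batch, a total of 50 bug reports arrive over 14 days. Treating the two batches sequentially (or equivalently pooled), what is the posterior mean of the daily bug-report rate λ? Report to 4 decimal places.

3.5413

With a Gamma(shape α, rate β) prior, the Poisson likelihood is conjugate: the posterior is Gamma(α + ΣXᵢ, β + n).
After batch 1: Gamma(α+S, β+n) = Gamma(13.2+14, 2.8+5) = Gamma(27.2, 7.8).
After batch 2: Gamma(α+S, β+n) = Gamma(27.2+50, 7.8+14) = Gamma(77.2, 21.8).
Posterior mean = α/β = 77.2/21.8 = 3.5413.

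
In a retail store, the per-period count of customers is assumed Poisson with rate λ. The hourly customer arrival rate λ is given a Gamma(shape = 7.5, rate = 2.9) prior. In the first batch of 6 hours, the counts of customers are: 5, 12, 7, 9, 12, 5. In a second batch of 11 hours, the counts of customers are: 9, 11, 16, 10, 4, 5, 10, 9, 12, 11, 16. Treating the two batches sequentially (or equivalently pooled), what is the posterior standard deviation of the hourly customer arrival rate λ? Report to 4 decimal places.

0.6562

With a Gamma(shape α, rate β) prior, the Poisson likelihood is conjugate: the posterior is Gamma(α + ΣXᵢ, β + n).
Batch 1: sum of counts S = 50 over n = 6 hours.
After batch 1: Gamma(α+S, β+n) = Gamma(7.5+50, 2.9+6) = Gamma(57.5, 8.9).
Batch 2: sum of counts S = 113 over n = 11 hours.
After batch 2: Gamma(α+S, β+n) = Gamma(57.5+113, 8.9+11) = Gamma(170.5, 19.9).
SD = √α/β = √170.5/19.9 = 0.6562.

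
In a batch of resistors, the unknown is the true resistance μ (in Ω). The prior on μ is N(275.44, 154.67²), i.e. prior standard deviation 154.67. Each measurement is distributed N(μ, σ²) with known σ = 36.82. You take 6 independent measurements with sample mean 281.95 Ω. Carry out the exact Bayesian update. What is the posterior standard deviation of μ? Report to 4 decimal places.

For Normal data with known variance σ², a Normal(μ₀, σ₀²) prior on μ is conjugate. Posterior precision = 1/σ₀² + n/σ²; posterior mean is the precision-weighted average of μ₀ and x̄.
σ₀² = 154.67² = 23922.8089, σ² = 36.82² = 1355.7124; σ² + n·σ₀² = 1355.7124 + 6·23922.8089 = 144892.5658.
Posterior precision = 1/σ₀² + n/σ² = 1/23922.8089 + 6/1355.7124 = (σ² + n·σ₀²)/(σ₀²σ²) = 144892.5658/(23922.8089·1355.7124); posterior variance σₙ² = σ₀²σ²/(σ² + n·σ₀²) = 23922.8089·1355.7124/144892.5658 = 223.837907.
Posterior SD = √σₙ² = √(23922.8089·1355.7124/144892.5658) = 14.9612.

14.9612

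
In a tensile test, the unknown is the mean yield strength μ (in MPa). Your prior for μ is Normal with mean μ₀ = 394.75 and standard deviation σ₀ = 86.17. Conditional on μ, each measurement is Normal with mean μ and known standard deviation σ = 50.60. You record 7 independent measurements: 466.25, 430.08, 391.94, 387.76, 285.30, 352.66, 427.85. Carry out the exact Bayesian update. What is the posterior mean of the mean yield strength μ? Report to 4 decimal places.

For Normal data with known variance σ², a Normal(μ₀, σ₀²) prior on μ is conjugate. Posterior precision = 1/σ₀² + n/σ²; posterior mean is the precision-weighted average of μ₀ and x̄.
Σxᵢ = 466.25 + 430.08 + 391.94 + 387.76 + 285.30 + 352.66 + 427.85 = 2741.84, so n·x̄ = 2741.84.
σ₀² = 86.17² = 7425.2689, σ² = 50.60² = 2560.36; σ² + n·σ₀² = 2560.36 + 7·7425.2689 = 54537.2423.
Posterior mean = (μ₀/σ₀² + n·x̄/σ²)/(1/σ₀² + n/σ²) = (σ²·μ₀ + σ₀²·n·x̄)/(σ² + n·σ₀²) = (2560.36·394.75 + 7425.2689·2741.84)/54537.2423 = 21369601.390776/54537.2423 = 391.8350.

391.8350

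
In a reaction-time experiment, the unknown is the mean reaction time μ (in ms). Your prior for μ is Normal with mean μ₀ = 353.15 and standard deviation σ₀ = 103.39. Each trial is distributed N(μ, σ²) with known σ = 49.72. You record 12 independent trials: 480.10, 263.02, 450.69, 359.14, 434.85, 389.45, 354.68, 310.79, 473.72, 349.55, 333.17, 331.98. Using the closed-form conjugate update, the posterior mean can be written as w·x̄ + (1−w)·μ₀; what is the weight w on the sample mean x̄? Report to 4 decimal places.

0.9811

For Normal data with known variance σ², a Normal(μ₀, σ₀²) prior on μ is conjugate. Posterior precision = 1/σ₀² + n/σ²; posterior mean is the precision-weighted average of μ₀ and x̄.
σ₀² = 103.39² = 10689.4921, σ² = 49.72² = 2472.0784. Prior precision 1/σ₀² = 1/10689.4921; data precision n/σ² = 12/2472.0784.
w = (n/σ²)/(1/σ₀² + n/σ²) = n·σ₀²/(σ² + n·σ₀²) = 12·10689.4921/(2472.0784 + 12·10689.4921) = 128273.9052/130745.9836 = 0.9811.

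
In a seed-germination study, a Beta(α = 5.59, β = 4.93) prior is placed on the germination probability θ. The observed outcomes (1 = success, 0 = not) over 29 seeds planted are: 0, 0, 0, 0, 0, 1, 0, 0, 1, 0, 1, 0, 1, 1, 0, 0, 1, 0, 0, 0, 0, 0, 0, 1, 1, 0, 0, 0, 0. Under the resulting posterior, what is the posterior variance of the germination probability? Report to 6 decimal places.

0.005568

The Beta prior is conjugate to a Binomial/Bernoulli likelihood; the update adds successes to α and failures to β.
Posterior: Beta(α+k, β+n−k) = Beta(5.59+8, 4.93+21) = Beta(13.59, 25.93).
Var = αβ/((α+β)²(α+β+1)) = 13.59·25.93/(39.52²·40.52) = 0.005568.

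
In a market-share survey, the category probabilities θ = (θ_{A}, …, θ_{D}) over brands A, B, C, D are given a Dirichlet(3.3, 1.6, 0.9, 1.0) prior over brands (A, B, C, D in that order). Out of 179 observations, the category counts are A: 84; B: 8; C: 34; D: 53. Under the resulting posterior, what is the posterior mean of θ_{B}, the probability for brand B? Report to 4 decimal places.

The Dirichlet prior is conjugate to the Multinomial likelihood: each posterior αⱼ = prior αⱼ + observed count nⱼ.
Posterior concentration: (87.3, 9.6, 34.9, 54.0), total = 185.8.
E[θ_{B}|data] = α_{B}/Σα = 9.6/185.8 = 0.0517.

0.0517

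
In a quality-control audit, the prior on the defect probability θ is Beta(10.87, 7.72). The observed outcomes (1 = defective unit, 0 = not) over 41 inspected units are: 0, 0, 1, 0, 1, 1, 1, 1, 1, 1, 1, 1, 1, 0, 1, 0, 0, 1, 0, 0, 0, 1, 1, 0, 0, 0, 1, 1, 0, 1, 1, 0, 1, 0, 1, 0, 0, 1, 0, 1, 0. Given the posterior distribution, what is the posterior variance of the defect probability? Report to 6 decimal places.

The Beta prior is conjugate to a Binomial/Bernoulli likelihood; the update adds successes to α and failures to β.
Posterior: Beta(α+k, β+n−k) = Beta(10.87+22, 7.72+19) = Beta(32.87, 26.72).
Var = αβ/((α+β)²(α+β+1)) = 32.87·26.72/(59.59²·60.59) = 0.004082.

0.004082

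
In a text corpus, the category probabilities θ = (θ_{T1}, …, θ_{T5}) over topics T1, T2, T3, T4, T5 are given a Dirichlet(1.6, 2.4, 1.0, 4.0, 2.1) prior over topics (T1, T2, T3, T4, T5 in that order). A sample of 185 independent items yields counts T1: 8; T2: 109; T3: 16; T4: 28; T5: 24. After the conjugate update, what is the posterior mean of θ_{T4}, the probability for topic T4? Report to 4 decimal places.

0.1632

The Dirichlet prior is conjugate to the Multinomial likelihood: each posterior αⱼ = prior αⱼ + observed count nⱼ.
Posterior concentration: (9.6, 111.4, 17.0, 32.0, 26.1), total = 196.1.
E[θ_{T4}|data] = α_{T4}/Σα = 32.0/196.1 = 0.1632.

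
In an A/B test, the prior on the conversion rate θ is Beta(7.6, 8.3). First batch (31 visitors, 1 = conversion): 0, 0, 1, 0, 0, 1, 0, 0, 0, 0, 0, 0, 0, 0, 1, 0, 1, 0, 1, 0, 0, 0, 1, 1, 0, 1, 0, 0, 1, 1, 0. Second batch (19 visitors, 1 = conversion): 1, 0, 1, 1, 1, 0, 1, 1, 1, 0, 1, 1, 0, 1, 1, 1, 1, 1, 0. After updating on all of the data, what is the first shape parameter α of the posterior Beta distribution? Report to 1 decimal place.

31.6

The Beta prior is conjugate to a Binomial/Bernoulli likelihood; the update adds successes to α and failures to β.
After batch 1: Beta(7.6+10, 8.3+21) = Beta(17.6, 29.3).
After batch 2: Beta(17.6+14, 29.3+5) = Beta(31.6, 34.3).
Posterior α = 31.6.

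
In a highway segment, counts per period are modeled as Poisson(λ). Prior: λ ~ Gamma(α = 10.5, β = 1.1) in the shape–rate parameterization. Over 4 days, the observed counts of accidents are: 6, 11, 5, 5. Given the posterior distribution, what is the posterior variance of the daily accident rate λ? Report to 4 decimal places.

1.4418

With a Gamma(shape α, rate β) prior, the Poisson likelihood is conjugate: the posterior is Gamma(α + ΣXᵢ, β + n).
Sum of counts S = 27 over n = 4 days.
Posterior: Gamma(α+S, β+n) = Gamma(10.5+27, 1.1+4) = Gamma(37.5, 5.1).
Var = α/β² = 37.5/5.1² = 1.4418.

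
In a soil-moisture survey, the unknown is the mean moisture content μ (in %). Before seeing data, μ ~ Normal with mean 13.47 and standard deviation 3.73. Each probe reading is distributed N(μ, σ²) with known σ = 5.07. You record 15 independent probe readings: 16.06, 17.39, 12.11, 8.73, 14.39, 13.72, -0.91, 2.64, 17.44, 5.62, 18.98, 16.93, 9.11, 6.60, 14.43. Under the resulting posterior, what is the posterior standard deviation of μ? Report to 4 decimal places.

1.2352

For Normal data with known variance σ², a Normal(μ₀, σ₀²) prior on μ is conjugate. Posterior precision = 1/σ₀² + n/σ²; posterior mean is the precision-weighted average of μ₀ and x̄.
σ₀² = 3.73² = 13.9129, σ² = 5.07² = 25.7049; σ² + n·σ₀² = 25.7049 + 15·13.9129 = 234.3984.
Posterior precision = 1/σ₀² + n/σ² = 1/13.9129 + 15/25.7049 = (σ² + n·σ₀²)/(σ₀²σ²) = 234.3984/(13.9129·25.7049); posterior variance σₙ² = σ₀²σ²/(σ² + n·σ₀²) = 13.9129·25.7049/234.3984 = 1.525734.
Posterior SD = √σₙ² = √(13.9129·25.7049/234.3984) = 1.2352.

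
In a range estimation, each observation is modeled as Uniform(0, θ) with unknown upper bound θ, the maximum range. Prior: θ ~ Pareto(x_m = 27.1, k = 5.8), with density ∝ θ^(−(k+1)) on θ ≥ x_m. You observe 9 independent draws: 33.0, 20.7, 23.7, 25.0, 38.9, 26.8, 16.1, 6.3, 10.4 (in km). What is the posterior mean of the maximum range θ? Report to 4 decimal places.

A Pareto(scale x_m, shape k) prior on the upper bound θ of Uniform(0, θ) is conjugate: posterior is Pareto(max(x_m, max xᵢ), k + n).
Sample maximum = 38.9; prior scale x_m = 27.1 → posterior scale = max = 38.9.
Posterior shape = 5.8 + 9 = 14.8.
E[θ|data] = k·x_m/(k−1) = 14.8·38.9/13.8 = 41.7188.

41.7188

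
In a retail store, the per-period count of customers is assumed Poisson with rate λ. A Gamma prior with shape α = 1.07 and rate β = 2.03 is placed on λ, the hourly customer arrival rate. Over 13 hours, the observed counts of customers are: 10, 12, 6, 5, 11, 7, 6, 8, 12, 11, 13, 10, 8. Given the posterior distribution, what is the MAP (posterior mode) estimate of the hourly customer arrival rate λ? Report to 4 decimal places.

7.9222

With a Gamma(shape α, rate β) prior, the Poisson likelihood is conjugate: the posterior is Gamma(α + ΣXᵢ, β + n).
Sum of counts S = 119 over n = 13 hours.
Posterior: Gamma(α+S, β+n) = Gamma(1.07+119, 2.03+13) = Gamma(120.07, 15.03).
Mode of Gamma(α,β) for α≥1 is (α−1)/β = 119.07/15.03 = 7.9222.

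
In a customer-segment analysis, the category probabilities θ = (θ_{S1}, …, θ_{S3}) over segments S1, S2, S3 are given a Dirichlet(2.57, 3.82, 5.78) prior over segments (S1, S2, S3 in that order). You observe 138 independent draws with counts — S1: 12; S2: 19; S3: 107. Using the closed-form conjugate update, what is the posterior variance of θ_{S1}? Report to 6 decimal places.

The Dirichlet prior is conjugate to the Multinomial likelihood: each posterior αⱼ = prior αⱼ + observed count nⱼ.
Posterior concentration: (14.57, 22.82, 112.78), total = 150.17.
Var[θ_j] = α_j(Σα−α_j)/((Σα)²(Σα+1)) = 14.57·135.60/(150.17²·151.17) = 0.000580.

0.000580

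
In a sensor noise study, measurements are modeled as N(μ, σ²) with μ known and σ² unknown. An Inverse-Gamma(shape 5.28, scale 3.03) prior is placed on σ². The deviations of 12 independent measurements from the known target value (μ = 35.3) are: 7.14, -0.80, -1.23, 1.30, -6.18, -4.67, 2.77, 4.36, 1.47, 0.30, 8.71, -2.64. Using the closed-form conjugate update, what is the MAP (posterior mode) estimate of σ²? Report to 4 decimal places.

9.4728

With known mean μ and an Inverse-Gamma(α, β) prior on σ², the Normal likelihood is conjugate: posterior is Inv-Gamma(α + n/2, β + Σ(xᵢ−μ)²/2).
Σ(xᵢ−μ)² = (7.14)² + (-0.80)² + (-1.23)² + (1.30)² + (-6.18)² + (-4.67)² + (2.77)² + (4.36)² + (1.47)² + (0.30)² + (8.71)² + (-2.64)² = 226.5909.
Posterior: Inv-Gamma(5.28 + 12/2, 3.03 + 226.5909/2) = Inv-Gamma(11.28, 116.32545).
Mode = β/(α+1) = 116.32545/12.28 = 9.4728.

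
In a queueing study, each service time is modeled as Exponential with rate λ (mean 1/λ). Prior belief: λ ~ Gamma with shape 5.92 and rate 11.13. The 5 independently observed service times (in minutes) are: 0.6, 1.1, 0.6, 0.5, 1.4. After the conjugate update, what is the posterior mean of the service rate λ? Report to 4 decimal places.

With a Gamma(shape α, rate β) prior on the exponential rate λ, the posterior after n observations with total T = Σxᵢ is Gamma(α+n, β+T).
Sum of observations T = 4.2 minutes; n = 5.
Posterior: Gamma(5.92+5, 11.13+4.2) = Gamma(10.92, 15.33).
Posterior mean of λ = α/β = 10.92/15.33 = 0.7123.

0.7123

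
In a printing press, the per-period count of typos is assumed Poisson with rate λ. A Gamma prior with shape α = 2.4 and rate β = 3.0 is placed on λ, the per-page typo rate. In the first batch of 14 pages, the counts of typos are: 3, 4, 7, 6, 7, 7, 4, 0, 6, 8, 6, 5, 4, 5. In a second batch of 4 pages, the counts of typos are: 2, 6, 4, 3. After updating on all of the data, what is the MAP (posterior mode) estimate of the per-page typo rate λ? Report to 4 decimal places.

4.2095

With a Gamma(shape α, rate β) prior, the Poisson likelihood is conjugate: the posterior is Gamma(α + ΣXᵢ, β + n).
Batch 1: sum of counts S = 72 over n = 14 pages.
After batch 1: Gamma(α+S, β+n) = Gamma(2.4+72, 3.0+14) = Gamma(74.4, 17.0).
Batch 2: sum of counts S = 15 over n = 4 pages.
After batch 2: Gamma(α+S, β+n) = Gamma(74.4+15, 17.0+4) = Gamma(89.4, 21.0).
Mode of Gamma(α,β) for α≥1 is (α−1)/β = 88.4/21.0 = 4.2095.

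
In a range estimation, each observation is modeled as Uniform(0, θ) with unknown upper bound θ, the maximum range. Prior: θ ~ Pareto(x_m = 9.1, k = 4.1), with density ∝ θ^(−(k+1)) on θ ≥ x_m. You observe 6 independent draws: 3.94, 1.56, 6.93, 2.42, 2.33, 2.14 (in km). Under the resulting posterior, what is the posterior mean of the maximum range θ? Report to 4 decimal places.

10.1000

A Pareto(scale x_m, shape k) prior on the upper bound θ of Uniform(0, θ) is conjugate: posterior is Pareto(max(x_m, max xᵢ), k + n).
Sample maximum = 6.93; prior scale x_m = 9.1 → posterior scale = max = 9.10.
Posterior shape = 4.1 + 6 = 10.1.
E[θ|data] = k·x_m/(k−1) = 10.1·9.10/9.1 = 10.1000.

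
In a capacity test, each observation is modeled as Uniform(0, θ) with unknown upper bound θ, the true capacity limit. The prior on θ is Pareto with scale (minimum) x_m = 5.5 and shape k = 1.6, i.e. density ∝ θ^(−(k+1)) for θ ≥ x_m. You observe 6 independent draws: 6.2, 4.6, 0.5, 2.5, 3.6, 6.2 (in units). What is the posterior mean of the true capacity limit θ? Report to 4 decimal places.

7.1394

A Pareto(scale x_m, shape k) prior on the upper bound θ of Uniform(0, θ) is conjugate: posterior is Pareto(max(x_m, max xᵢ), k + n).
Sample maximum = 6.2; prior scale x_m = 5.5 → posterior scale = max = 6.2.
Posterior shape = 1.6 + 6 = 7.6.
E[θ|data] = k·x_m/(k−1) = 7.6·6.2/6.6 = 7.1394.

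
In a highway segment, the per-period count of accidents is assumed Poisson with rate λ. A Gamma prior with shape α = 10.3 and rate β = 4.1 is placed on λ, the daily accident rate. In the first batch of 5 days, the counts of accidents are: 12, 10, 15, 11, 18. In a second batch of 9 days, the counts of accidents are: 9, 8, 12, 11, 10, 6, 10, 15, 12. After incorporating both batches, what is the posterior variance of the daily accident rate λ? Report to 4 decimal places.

With a Gamma(shape α, rate β) prior, the Poisson likelihood is conjugate: the posterior is Gamma(α + ΣXᵢ, β + n).
Batch 1: sum of counts S = 66 over n = 5 days.
After batch 1: Gamma(α+S, β+n) = Gamma(10.3+66, 4.1+5) = Gamma(76.3, 9.1).
Batch 2: sum of counts S = 93 over n = 9 days.
After batch 2: Gamma(α+S, β+n) = Gamma(76.3+93, 9.1+9) = Gamma(169.3, 18.1).
Var = α/β² = 169.3/18.1² = 0.5168.

0.5168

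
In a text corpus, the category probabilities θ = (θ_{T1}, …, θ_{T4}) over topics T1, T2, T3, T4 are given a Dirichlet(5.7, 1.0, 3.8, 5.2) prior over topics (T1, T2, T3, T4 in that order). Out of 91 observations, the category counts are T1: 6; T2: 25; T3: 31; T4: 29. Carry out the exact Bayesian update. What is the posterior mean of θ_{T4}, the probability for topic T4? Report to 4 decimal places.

0.3205

The Dirichlet prior is conjugate to the Multinomial likelihood: each posterior αⱼ = prior αⱼ + observed count nⱼ.
Posterior concentration: (11.7, 26.0, 34.8, 34.2), total = 106.7.
E[θ_{T4}|data] = α_{T4}/Σα = 34.2/106.7 = 0.3205.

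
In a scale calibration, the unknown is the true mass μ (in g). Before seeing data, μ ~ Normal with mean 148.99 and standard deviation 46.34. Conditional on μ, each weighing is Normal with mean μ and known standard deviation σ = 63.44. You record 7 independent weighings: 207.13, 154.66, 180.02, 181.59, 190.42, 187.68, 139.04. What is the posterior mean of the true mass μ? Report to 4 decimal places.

For Normal data with known variance σ², a Normal(μ₀, σ₀²) prior on μ is conjugate. Posterior precision = 1/σ₀² + n/σ²; posterior mean is the precision-weighted average of μ₀ and x̄.
Σxᵢ = 207.13 + 154.66 + 180.02 + 181.59 + 190.42 + 187.68 + 139.04 = 1240.54, so n·x̄ = 1240.54.
σ₀² = 46.34² = 2147.3956, σ² = 63.44² = 4024.6336; σ² + n·σ₀² = 4024.6336 + 7·2147.3956 = 19056.4028.
Posterior mean = (μ₀/σ₀² + n·x̄/σ²)/(1/σ₀² + n/σ²) = (σ²·μ₀ + σ₀²·n·x̄)/(σ² + n·σ₀²) = (4024.6336·148.99 + 2147.3956·1240.54)/19056.4028 = 3263560.297688/19056.4028 = 171.2579.

171.2579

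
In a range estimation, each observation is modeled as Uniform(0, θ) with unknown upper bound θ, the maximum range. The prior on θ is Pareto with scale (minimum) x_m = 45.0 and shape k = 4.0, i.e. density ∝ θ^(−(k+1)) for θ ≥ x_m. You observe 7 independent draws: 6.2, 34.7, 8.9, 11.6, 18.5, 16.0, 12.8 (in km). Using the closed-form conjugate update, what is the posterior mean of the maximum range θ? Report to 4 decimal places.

A Pareto(scale x_m, shape k) prior on the upper bound θ of Uniform(0, θ) is conjugate: posterior is Pareto(max(x_m, max xᵢ), k + n).
Sample maximum = 34.7; prior scale x_m = 45.0 → posterior scale = max = 45.0.
Posterior shape = 4.0 + 7 = 11.0.
E[θ|data] = k·x_m/(k−1) = 11.0·45.0/10.0 = 49.5000.

49.5000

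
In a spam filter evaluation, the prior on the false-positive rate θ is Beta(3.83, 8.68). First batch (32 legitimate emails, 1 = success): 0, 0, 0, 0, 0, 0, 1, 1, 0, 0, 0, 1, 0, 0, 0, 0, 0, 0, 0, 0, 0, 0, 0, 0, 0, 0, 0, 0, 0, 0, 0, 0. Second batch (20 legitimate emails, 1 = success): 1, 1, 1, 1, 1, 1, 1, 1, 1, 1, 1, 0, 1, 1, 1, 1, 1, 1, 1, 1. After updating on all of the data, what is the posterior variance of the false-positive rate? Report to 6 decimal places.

The Beta prior is conjugate to a Binomial/Bernoulli likelihood; the update adds successes to α and failures to β.
After batch 1: Beta(3.83+3, 8.68+29) = Beta(6.83, 37.68).
After batch 2: Beta(6.83+19, 37.68+1) = Beta(25.83, 38.68).
Var = αβ/((α+β)²(α+β+1)) = 25.83·38.68/(64.51²·65.51) = 0.003665.

0.003665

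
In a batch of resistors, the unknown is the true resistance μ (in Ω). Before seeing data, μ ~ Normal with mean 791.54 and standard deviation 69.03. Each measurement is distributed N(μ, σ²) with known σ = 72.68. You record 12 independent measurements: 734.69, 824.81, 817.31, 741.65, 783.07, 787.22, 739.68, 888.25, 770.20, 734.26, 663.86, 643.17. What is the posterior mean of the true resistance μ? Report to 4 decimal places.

763.2905

For Normal data with known variance σ², a Normal(μ₀, σ₀²) prior on μ is conjugate. Posterior precision = 1/σ₀² + n/σ²; posterior mean is the precision-weighted average of μ₀ and x̄.
Σxᵢ = 734.69 + 824.81 + 817.31 + 741.65 + 783.07 + 787.22 + 739.68 + 888.25 + 770.20 + 734.26 + 663.86 + 643.17 = 9128.17, so n·x̄ = 9128.17.
σ₀² = 69.03² = 4765.1409, σ² = 72.68² = 5282.3824; σ² + n·σ₀² = 5282.3824 + 12·4765.1409 = 62464.0732.
Posterior mean = (μ₀/σ₀² + n·x̄/σ²)/(1/σ₀² + n/σ²) = (σ²·μ₀ + σ₀²·n·x̄)/(σ² + n·σ₀²) = (5282.3824·791.54 + 4765.1409·9128.17)/62464.0732 = 47678233.174049/62464.0732 = 763.2905.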